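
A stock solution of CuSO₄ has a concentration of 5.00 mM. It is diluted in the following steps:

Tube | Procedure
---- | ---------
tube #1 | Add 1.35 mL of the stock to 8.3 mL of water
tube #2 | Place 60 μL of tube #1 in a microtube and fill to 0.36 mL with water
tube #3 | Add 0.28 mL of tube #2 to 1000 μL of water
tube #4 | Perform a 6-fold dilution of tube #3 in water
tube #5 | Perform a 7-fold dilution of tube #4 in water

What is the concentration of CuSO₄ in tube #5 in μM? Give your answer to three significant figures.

Step 1: 1.35 mL + 8.3 mL = 9.65 mL total → factor 9.65/1.35 = 7.1481
Step 2: 60 μL brought to 0.36 mL → factor 360/60 = 6
Step 3: 0.28 mL + 1000 μL = 1.28 mL total → factor 1.28/0.28 = 4.5714
Step 4: 6-fold → factor 6
Step 5: 7-fold → factor 7
Overall dilution factor = 7.1481 × 6 × 4.5714 × 6 × 7 = 8234.7
Final = 5.00 mM / 8234.7 = 0.0006072 mM = 0.607 μM

0.607 μM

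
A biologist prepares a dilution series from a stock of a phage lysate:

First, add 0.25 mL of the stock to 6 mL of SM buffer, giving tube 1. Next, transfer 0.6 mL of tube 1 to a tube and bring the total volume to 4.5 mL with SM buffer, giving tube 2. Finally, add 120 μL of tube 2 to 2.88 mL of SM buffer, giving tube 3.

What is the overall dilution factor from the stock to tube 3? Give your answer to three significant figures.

Step 1: 0.25 mL + 6 mL = 6.25 mL total → factor 6.25/0.25 = 25
Step 2: 0.6 mL brought to 4.5 mL → factor 4.5/0.6 = 7.5
Step 3: 120 μL + 2.88 mL = 3000 μL total → factor 3000/120 = 25
Overall dilution factor = 25 × 7.5 × 25 = 4687.5

4.69 × 10^3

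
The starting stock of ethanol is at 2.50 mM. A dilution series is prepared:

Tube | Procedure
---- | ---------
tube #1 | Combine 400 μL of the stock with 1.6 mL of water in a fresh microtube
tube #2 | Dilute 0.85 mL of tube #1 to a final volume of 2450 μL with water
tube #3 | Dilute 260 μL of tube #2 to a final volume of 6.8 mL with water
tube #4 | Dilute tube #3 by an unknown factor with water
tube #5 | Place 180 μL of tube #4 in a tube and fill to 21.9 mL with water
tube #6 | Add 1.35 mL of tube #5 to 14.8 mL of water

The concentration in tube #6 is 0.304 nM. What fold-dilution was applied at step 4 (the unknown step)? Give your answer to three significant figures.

Step 1: 400 μL + 1.6 mL = 2000 μL total → factor 2000/400 = 5
Step 2: 0.85 mL brought to 2450 μL → factor 2.45/0.85 = 2.8824
Step 3: 260 μL brought to 6.8 mL → factor 6800/260 = 26.154
Step 4: unknown factor x
Step 5: 180 μL brought to 21.9 mL → factor 21900/180 = 121.67
Step 6: 1.35 mL + 14.8 mL = 16.15 mL total → factor 16.15/1.35 = 11.963
Product of known-step factors = 5.4861 × 10^5
Overall factor = 2.50 mM / (0.304 nM) = 8.2237 × 10^6
x = 8.2237 × 10^6 / 5.4861 × 10^5 = 15.0

15.0-fold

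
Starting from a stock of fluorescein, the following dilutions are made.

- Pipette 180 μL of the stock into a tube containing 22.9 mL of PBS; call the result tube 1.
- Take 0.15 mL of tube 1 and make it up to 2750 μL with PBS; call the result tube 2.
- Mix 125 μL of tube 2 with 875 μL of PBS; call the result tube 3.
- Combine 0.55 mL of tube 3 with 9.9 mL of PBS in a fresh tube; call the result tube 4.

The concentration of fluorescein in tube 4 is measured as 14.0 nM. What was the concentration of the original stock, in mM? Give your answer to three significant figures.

Step 1: 180 μL + 22.9 mL = 23080 μL total → factor 23080/180 = 128.22
Step 2: 0.15 mL brought to 2750 μL → factor 2.75/0.15 = 18.333
Step 3: 125 μL + 875 μL = 1000 μL total → factor 1000/125 = 8
Step 4: 0.55 mL + 9.9 mL = 10.45 mL total → factor 10.45/0.55 = 19
Overall dilution factor = 128.22 × 18.333 × 8 × 19 = 3.5731 × 10^5
Stock = 14.0 nM × 3.5731 × 10^5 = 5.002 × 10^6 nM = 5.00 mM

5.00 mM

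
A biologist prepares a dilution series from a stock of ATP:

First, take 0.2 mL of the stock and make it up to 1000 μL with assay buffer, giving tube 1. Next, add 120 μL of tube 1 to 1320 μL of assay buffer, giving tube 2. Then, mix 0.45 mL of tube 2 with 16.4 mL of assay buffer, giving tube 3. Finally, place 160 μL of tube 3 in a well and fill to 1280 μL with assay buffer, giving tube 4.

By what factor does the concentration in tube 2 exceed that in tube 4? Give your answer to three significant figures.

Step 1: 0.2 mL brought to 1000 μL → factor 1/0.2 = 5
Step 2: 120 μL + 1320 μL = 1440 μL total → factor 1440/120 = 12
Step 3: 0.45 mL + 16.4 mL = 16.85 mL total → factor 16.85/0.45 = 37.444
Step 4: 160 μL brought to 1280 μL → factor 1280/160 = 8
Dilution factor to tube 2 = 60; to tube 4 = 17973
[tube 2]/[tube 4] = (factor to tube 4)/(factor to tube 2) = 17973/60 = 300

300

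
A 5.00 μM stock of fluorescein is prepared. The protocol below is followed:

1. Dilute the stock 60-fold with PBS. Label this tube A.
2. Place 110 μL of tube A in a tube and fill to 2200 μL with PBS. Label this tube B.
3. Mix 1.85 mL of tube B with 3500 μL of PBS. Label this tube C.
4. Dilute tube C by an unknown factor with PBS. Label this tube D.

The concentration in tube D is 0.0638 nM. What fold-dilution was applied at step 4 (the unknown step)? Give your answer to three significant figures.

Step 1: 60-fold → factor 60
Step 2: 110 μL brought to 2200 μL → factor 2200/110 = 20
Step 3: 1.85 mL + 3500 μL = 5.35 mL total → factor 5.35/1.85 = 2.8919
Step 4: unknown factor x
Product of known-step factors = 3470.3
Overall factor = 5.00 μM / (0.0638 nM) = 78370
x = 78370 / 3470.3 = 22.6

22.6-fold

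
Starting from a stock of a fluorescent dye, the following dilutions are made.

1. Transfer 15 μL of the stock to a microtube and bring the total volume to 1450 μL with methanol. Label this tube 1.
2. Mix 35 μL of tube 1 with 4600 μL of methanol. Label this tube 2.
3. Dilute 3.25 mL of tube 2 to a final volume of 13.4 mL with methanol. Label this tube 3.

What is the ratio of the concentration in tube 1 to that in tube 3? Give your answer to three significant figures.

Step 1: 15 μL brought to 1450 μL → factor 1450/15 = 96.667
Step 2: 35 μL + 4600 μL = 4635 μL total → factor 4635/35 = 132.43
Step 3: 3.25 mL brought to 13.4 mL → factor 13.4/3.25 = 4.1231
Dilution factor to tube 1 = 96.667; to tube 3 = 52781
[tube 1]/[tube 3] = (factor to tube 3)/(factor to tube 1) = 52781/96.667 = 546

546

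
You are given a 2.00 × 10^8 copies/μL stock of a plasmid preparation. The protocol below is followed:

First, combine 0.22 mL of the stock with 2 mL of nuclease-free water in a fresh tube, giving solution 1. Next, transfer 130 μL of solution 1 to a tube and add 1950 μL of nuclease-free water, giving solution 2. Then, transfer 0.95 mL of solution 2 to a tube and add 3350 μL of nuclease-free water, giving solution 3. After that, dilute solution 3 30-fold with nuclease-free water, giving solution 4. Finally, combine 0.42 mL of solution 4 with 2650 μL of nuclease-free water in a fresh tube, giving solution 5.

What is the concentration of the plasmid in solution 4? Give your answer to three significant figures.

9.12 × 10^3 copies/μL

Step 1: 0.22 mL + 2 mL = 2.22 mL total → factor 2.22/0.22 = 10.091
Step 2: 130 μL + 1950 μL = 2080 μL total → factor 2080/130 = 16
Step 3: 0.95 mL + 3350 μL = 4.3 mL total → factor 4.3/0.95 = 4.5263
Step 4: 30-fold → factor 30
Dilution factor through solution 4 = 10.091 × 16 × 4.5263 × 30 = 21924
[solution 4] = 2.00 × 10^8 copies/μL / 21924 = 9.12 × 10^3 copies/μL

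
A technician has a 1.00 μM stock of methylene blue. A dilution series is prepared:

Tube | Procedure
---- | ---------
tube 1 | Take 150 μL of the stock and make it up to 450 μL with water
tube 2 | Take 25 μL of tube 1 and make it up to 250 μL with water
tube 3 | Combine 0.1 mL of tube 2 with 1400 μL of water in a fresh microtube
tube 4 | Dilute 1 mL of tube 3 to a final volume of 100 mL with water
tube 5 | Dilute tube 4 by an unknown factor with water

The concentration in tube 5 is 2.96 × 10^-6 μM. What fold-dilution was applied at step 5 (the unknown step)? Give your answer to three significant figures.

Step 1: 150 μL brought to 450 μL → factor 450/150 = 3
Step 2: 25 μL brought to 250 μL → factor 250/25 = 10
Step 3: 0.1 mL + 1400 μL = 1.5 mL total → factor 1.5/0.1 = 15
Step 4: 1 mL brought to 100 mL → factor 100/1 = 100
Step 5: unknown factor x
Product of known-step factors = 45000
Overall factor = 1.00 μM / (2.96 × 10^-6 μM) = 3.3784 × 10^5
x = 3.3784 × 10^5 / 45000 = 7.51

7.51-fold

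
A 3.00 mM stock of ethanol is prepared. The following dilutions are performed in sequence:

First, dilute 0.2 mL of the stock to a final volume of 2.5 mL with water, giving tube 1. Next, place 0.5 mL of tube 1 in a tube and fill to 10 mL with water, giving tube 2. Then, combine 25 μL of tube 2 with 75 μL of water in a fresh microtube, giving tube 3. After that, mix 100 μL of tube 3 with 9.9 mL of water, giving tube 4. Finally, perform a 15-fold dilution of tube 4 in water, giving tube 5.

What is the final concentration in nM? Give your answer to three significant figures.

Step 1: 0.2 mL brought to 2.5 mL → factor 2.5/0.2 = 12.5
Step 2: 0.5 mL brought to 10 mL → factor 10/0.5 = 20
Step 3: 25 μL + 75 μL = 100 μL total → factor 100/25 = 4
Step 4: 100 μL + 9.9 mL = 10000 μL total → factor 10000/100 = 100
Step 5: 15-fold → factor 15
Overall dilution factor = 12.5 × 20 × 4 × 100 × 15 = 1.5 × 10^6
Final = 3.00 mM / 1.5 × 10^6 = 2.000 × 10^-6 mM = 2.00 nM

2.00 nM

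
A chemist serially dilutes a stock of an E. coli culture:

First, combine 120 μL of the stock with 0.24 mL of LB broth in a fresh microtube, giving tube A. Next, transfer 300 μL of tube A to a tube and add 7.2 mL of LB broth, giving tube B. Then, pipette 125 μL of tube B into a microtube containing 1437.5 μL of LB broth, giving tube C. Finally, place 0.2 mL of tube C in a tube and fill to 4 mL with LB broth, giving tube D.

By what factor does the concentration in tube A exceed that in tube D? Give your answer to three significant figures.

Step 1: 120 μL + 0.24 mL = 360 μL total → factor 360/120 = 3
Step 2: 300 μL + 7.2 mL = 7500 μL total → factor 7500/300 = 25
Step 3: 125 μL + 1437.5 μL = 1562.5 μL total → factor 1562.5/125 = 12.5
Step 4: 0.2 mL brought to 4 mL → factor 4/0.2 = 20
Dilution factor to tube A = 3; to tube D = 18750
[tube A]/[tube D] = (factor to tube D)/(factor to tube A) = 18750/3 = 6.25 × 10^3

6.25 × 10^3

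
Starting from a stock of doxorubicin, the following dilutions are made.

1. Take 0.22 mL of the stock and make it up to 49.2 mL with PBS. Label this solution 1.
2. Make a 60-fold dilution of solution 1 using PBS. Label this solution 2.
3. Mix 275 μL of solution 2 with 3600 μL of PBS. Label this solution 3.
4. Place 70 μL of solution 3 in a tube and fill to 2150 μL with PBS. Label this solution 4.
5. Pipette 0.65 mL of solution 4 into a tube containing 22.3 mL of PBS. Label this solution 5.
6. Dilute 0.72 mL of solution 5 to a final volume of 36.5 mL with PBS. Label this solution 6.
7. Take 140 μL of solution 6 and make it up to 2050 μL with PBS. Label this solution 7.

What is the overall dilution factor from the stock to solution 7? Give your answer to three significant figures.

1.52 × 10^11

Step 1: 0.22 mL brought to 49.2 mL → factor 49.2/0.22 = 223.64
Step 2: 60-fold → factor 60
Step 3: 275 μL + 3600 μL = 3875 μL total → factor 3875/275 = 14.091
Step 4: 70 μL brought to 2150 μL → factor 2150/70 = 30.714
Step 5: 0.65 mL + 22.3 mL = 22.95 mL total → factor 22.95/0.65 = 35.308
Step 6: 0.72 mL brought to 36.5 mL → factor 36.5/0.72 = 50.694
Step 7: 140 μL brought to 2050 μL → factor 2050/140 = 14.643
Overall dilution factor = 223.64 × 60 × 14.091 × 30.714 × 35.308 × 50.694 × 14.643 = 1.522 × 10^11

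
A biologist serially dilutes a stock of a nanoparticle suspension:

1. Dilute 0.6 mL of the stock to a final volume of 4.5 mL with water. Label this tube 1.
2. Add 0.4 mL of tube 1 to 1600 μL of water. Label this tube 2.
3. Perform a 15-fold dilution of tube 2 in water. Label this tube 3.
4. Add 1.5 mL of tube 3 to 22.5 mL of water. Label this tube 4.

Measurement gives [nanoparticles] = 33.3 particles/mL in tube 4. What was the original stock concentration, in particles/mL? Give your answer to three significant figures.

Step 1: 0.6 mL brought to 4.5 mL → factor 4.5/0.6 = 7.5
Step 2: 0.4 mL + 1600 μL = 2 mL total → factor 2/0.4 = 5
Step 3: 15-fold → factor 15
Step 4: 1.5 mL + 22.5 mL = 24 mL total → factor 24/1.5 = 16
Overall dilution factor = 7.5 × 5 × 15 × 16 = 9000
Stock = 33.3 particles/mL × 9000 = 3.00 × 10^5 particles/mL

3.00 × 10^5 particles/mL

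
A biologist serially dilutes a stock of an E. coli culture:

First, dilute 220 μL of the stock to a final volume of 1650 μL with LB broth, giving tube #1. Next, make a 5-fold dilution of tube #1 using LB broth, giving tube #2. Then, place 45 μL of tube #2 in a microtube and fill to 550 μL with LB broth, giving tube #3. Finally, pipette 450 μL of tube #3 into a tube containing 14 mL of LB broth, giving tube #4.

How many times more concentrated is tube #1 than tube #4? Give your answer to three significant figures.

1.96 × 10^3

Step 1: 220 μL brought to 1650 μL → factor 1650/220 = 7.5
Step 2: 5-fold → factor 5
Step 3: 45 μL brought to 550 μL → factor 550/45 = 12.222
Step 4: 450 μL + 14 mL = 14450 μL total → factor 14450/450 = 32.111
Dilution factor to tube #1 = 7.5; to tube #4 = 14718
[tube #1]/[tube #4] = (factor to tube #4)/(factor to tube #1) = 14718/7.5 = 1.96 × 10^3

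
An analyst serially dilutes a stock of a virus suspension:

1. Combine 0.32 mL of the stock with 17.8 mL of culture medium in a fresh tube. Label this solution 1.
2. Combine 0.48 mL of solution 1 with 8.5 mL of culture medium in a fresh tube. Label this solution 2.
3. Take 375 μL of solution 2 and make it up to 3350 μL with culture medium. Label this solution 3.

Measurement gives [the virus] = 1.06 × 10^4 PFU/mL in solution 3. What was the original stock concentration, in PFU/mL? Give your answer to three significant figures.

Step 1: 0.32 mL + 17.8 mL = 18.12 mL total → factor 18.12/0.32 = 56.625
Step 2: 0.48 mL + 8.5 mL = 8.98 mL total → factor 8.98/0.48 = 18.708
Step 3: 375 μL brought to 3350 μL → factor 3350/375 = 8.9333
Overall dilution factor = 56.625 × 18.708 × 8.9333 = 9463.6
Stock = 1.06 × 10^4 PFU/mL × 9463.6 = 1.00 × 10^8 PFU/mL

1.00 × 10^8 PFU/mL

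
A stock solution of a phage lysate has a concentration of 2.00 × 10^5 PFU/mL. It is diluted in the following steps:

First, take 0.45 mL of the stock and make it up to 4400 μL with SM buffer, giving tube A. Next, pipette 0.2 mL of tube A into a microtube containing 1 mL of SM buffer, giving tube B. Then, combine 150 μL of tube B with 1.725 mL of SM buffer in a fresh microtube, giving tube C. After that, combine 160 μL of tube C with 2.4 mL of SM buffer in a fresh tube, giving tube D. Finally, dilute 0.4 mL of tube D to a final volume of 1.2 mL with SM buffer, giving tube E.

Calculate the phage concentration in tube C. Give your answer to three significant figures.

Step 1: 0.45 mL brought to 4400 μL → factor 4.4/0.45 = 9.7778
Step 2: 0.2 mL + 1 mL = 1.2 mL total → factor 1.2/0.2 = 6
Step 3: 150 μL + 1.725 mL = 1875 μL total → factor 1875/150 = 12.5
Dilution factor through tube C = 9.7778 × 6 × 12.5 = 733.33
[tube C] = 2.00 × 10^5 PFU/mL / 733.33 = 273 PFU/mL

273 PFU/mL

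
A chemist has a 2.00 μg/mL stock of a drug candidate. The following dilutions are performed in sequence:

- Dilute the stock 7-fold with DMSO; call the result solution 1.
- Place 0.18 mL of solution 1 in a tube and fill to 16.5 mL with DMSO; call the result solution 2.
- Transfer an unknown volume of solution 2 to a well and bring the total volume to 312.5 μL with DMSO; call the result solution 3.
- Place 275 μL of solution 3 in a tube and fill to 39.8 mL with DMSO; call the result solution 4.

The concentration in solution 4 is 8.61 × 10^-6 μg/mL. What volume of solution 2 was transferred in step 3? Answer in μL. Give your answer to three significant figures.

Step 1: 7-fold → factor 7
Step 2: 0.18 mL brought to 16.5 mL → factor 16.5/0.18 = 91.667
Step 3: v brought to 312.5 μL → factor = 312.5 μL/v
Step 4: 275 μL brought to 39.8 mL → factor 39800/275 = 144.73
Product of known-step factors = 92867
Overall factor = 2.00 μg/mL / (8.61 × 10^-6 μg/mL) = 2.3229 × 10^5
Step-3 factor = 2.3229 × 10^5 / 92867 = 2.5013
v = 312.5 μL / 2.5013 = 125 μL

125 μL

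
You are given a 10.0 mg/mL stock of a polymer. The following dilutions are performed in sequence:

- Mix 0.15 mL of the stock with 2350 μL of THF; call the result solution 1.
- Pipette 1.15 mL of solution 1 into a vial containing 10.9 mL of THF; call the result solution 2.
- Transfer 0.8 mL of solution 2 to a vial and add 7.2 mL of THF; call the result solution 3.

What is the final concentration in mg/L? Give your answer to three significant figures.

Step 1: 0.15 mL + 2350 μL = 2.5 mL total → factor 2.5/0.15 = 16.667
Step 2: 1.15 mL + 10.9 mL = 12.05 mL total → factor 12.05/1.15 = 10.478
Step 3: 0.8 mL + 7.2 mL = 8 mL total → factor 8/0.8 = 10
Overall dilution factor = 16.667 × 10.478 × 10 = 1746.4
Final = 10.0 mg/mL / 1746.4 = 0.005726 mg/mL = 5.73 mg/L

5.73 mg/L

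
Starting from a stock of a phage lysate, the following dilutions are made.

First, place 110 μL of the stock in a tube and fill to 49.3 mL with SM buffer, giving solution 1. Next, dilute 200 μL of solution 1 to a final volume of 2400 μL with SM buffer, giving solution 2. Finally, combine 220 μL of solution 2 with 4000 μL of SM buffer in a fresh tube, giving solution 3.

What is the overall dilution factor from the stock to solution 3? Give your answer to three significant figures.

Step 1: 110 μL brought to 49.3 mL → factor 49300/110 = 448.18
Step 2: 200 μL brought to 2400 μL → factor 2400/200 = 12
Step 3: 220 μL + 4000 μL = 4220 μL total → factor 4220/220 = 19.182
Overall dilution factor = 448.18 × 12 × 19.182 = 1.0316 × 10^5

1.03 × 10^5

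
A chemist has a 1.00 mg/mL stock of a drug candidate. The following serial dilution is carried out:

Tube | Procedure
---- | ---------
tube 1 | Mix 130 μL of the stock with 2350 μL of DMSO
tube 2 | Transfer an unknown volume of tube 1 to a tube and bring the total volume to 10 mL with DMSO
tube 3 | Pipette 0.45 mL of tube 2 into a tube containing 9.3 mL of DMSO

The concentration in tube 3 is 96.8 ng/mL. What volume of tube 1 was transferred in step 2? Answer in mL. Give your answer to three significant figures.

Step 1: 130 μL + 2350 μL = 2480 μL total → factor 2480/130 = 19.077
Step 2: v brought to 10 mL → factor = 10 mL/v
Step 3: 0.45 mL + 9.3 mL = 9.75 mL total → factor 9.75/0.45 = 21.667
Product of known-step factors = 413.33
Overall factor = 1.00 mg/mL / (96.8 ng/mL) = 10331
Step-2 factor = 10331 / 413.33 = 24.993
v = 10 mL / 24.993 = 0.400 mL

0.400 mL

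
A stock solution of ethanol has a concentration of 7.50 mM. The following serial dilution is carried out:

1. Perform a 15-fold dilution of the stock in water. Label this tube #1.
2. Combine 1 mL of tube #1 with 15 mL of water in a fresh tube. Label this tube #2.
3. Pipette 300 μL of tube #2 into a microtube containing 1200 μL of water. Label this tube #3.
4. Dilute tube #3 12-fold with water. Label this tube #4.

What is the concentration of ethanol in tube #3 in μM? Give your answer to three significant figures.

Step 1: 15-fold → factor 15
Step 2: 1 mL + 15 mL = 16 mL total → factor 16/1 = 16
Step 3: 300 μL + 1200 μL = 1500 μL total → factor 1500/300 = 5
Dilution factor through tube #3 = 15 × 16 × 5 = 1200
[tube #3] = 7.50 mM / 1200 = 0.006250 mM = 6.25 μM

6.25 μM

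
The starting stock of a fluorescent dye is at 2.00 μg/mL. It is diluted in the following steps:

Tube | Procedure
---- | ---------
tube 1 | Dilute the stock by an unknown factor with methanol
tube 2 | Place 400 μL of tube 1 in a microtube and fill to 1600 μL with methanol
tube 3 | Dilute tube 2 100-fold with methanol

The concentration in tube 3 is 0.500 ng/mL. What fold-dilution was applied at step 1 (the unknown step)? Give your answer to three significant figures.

Step 1: unknown factor x
Step 2: 400 μL brought to 1600 μL → factor 1600/400 = 4
Step 3: 100-fold → factor 100
Product of known-step factors = 400
Overall factor = 2.00 μg/mL / (0.500 ng/mL) = 4000
x = 4000 / 400 = 10.0

10.0-fold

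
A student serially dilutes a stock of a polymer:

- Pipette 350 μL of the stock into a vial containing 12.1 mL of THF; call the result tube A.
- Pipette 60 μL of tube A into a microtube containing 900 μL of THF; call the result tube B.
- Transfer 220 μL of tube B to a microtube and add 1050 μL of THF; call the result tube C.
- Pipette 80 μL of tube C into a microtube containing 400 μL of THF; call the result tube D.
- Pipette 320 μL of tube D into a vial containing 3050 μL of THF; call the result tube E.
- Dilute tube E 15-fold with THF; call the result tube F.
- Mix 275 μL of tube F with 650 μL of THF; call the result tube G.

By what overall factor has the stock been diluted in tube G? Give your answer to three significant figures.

1.05 × 10^7

Step 1: 350 μL + 12.1 mL = 12450 μL total → factor 12450/350 = 35.571
Step 2: 60 μL + 900 μL = 960 μL total → factor 960/60 = 16
Step 3: 220 μL + 1050 μL = 1270 μL total → factor 1270/220 = 5.7727
Step 4: 80 μL + 400 μL = 480 μL total → factor 480/80 = 6
Step 5: 320 μL + 3050 μL = 3370 μL total → factor 3370/320 = 10.531
Step 6: 15-fold → factor 15
Step 7: 275 μL + 650 μL = 925 μL total → factor 925/275 = 3.3636
Overall dilution factor = 35.571 × 16 × 5.7727 × 6 × 10.531 × 15 × 3.3636 = 1.0475 × 10^7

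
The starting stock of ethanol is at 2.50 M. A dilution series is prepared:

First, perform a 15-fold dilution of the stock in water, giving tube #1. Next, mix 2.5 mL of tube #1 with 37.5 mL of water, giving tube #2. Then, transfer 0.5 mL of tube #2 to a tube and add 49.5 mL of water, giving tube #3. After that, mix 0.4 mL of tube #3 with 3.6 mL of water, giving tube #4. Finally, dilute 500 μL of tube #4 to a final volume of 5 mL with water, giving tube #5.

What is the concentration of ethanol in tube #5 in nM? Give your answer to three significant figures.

Step 1: 15-fold → factor 15
Step 2: 2.5 mL + 37.5 mL = 40 mL total → factor 40/2.5 = 16
Step 3: 0.5 mL + 49.5 mL = 50 mL total → factor 50/0.5 = 100
Step 4: 0.4 mL + 3.6 mL = 4 mL total → factor 4/0.4 = 10
Step 5: 500 μL brought to 5 mL → factor 5000/500 = 10
Overall dilution factor = 15 × 16 × 100 × 10 × 10 = 2.4 × 10^6
Final = 2.50 M / 2.4 × 10^6 = 1.042 × 10^-6 M = 1.04 × 10^3 nM

1.04 × 10^3 nM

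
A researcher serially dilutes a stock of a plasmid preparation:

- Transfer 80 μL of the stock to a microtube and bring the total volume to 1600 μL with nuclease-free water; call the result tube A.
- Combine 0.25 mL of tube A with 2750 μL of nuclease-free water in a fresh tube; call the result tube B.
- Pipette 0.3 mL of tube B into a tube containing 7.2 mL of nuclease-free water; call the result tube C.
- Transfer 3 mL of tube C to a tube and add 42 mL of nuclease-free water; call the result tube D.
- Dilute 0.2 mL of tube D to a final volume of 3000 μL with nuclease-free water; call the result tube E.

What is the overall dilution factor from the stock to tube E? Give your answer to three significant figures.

1.35 × 10^6

Step 1: 80 μL brought to 1600 μL → factor 1600/80 = 20
Step 2: 0.25 mL + 2750 μL = 3 mL total → factor 3/0.25 = 12
Step 3: 0.3 mL + 7.2 mL = 7.5 mL total → factor 7.5/0.3 = 25
Step 4: 3 mL + 42 mL = 45 mL total → factor 45/3 = 15
Step 5: 0.2 mL brought to 3000 μL → factor 3/0.2 = 15
Overall dilution factor = 20 × 12 × 25 × 15 × 15 = 1.35 × 10^6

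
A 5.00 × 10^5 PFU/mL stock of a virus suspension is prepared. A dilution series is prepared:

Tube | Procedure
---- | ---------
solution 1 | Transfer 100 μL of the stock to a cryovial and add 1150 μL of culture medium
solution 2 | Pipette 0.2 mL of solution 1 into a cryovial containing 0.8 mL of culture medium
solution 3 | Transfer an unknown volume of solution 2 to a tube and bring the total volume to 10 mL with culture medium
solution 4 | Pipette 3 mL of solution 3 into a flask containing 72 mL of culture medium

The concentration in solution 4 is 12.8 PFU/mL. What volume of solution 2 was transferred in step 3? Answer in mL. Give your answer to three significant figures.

0.400 mL

Step 1: 100 μL + 1150 μL = 1250 μL total → factor 1250/100 = 12.5
Step 2: 0.2 mL + 0.8 mL = 1 mL total → factor 1/0.2 = 5
Step 3: v brought to 10 mL → factor = 10 mL/v
Step 4: 3 mL + 72 mL = 75 mL total → factor 75/3 = 25
Product of known-step factors = 1562.5
Overall factor = 5.00 × 10^5 PFU/mL / (12.8 PFU/mL) = 39062
Step-3 factor = 39062 / 1562.5 = 25
v = 10 mL / 25 = 0.400 mL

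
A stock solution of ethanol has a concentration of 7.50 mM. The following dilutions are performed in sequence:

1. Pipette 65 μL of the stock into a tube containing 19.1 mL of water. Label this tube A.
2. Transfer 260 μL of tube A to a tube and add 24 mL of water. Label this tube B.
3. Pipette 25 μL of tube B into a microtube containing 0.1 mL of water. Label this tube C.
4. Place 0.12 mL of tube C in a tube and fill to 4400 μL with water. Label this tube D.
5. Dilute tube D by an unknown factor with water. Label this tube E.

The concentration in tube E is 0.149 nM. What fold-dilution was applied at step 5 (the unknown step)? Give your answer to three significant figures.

Step 1: 65 μL + 19.1 mL = 19165 μL total → factor 19165/65 = 294.85
Step 2: 260 μL + 24 mL = 24260 μL total → factor 24260/260 = 93.308
Step 3: 25 μL + 0.1 mL = 125 μL total → factor 125/25 = 5
Step 4: 0.12 mL brought to 4400 μL → factor 4.4/0.12 = 36.667
Step 5: unknown factor x
Product of known-step factors = 5.0438 × 10^6
Overall factor = 7.50 mM / (0.149 nM) = 5.0336 × 10^7
x = 5.0336 × 10^7 / 5.0438 × 10^6 = 9.98

9.98-fold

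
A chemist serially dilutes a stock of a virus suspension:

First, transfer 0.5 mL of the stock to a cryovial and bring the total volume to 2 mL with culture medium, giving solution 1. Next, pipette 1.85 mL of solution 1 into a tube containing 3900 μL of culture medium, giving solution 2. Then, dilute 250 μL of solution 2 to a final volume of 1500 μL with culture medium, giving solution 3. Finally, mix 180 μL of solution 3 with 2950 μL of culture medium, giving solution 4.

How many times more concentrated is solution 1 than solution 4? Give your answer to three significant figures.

Step 1: 0.5 mL brought to 2 mL → factor 2/0.5 = 4
Step 2: 1.85 mL + 3900 μL = 5.75 mL total → factor 5.75/1.85 = 3.1081
Step 3: 250 μL brought to 1500 μL → factor 1500/250 = 6
Step 4: 180 μL + 2950 μL = 3130 μL total → factor 3130/180 = 17.389
Dilution factor to solution 1 = 4; to solution 4 = 1297.1
[solution 1]/[solution 4] = (factor to solution 4)/(factor to solution 1) = 1297.1/4 = 324

324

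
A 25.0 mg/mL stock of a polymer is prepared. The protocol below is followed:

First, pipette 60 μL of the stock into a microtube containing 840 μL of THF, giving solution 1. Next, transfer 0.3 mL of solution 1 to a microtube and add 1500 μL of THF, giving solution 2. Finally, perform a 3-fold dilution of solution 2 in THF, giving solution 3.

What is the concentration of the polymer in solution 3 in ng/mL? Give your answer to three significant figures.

9.26 × 10^4 ng/mL

Step 1: 60 μL + 840 μL = 900 μL total → factor 900/60 = 15
Step 2: 0.3 mL + 1500 μL = 1.8 mL total → factor 1.8/0.3 = 6
Step 3: 3-fold → factor 3
Overall dilution factor = 15 × 6 × 3 = 270
Final = 25.0 mg/mL / 270 = 0.09259 mg/mL = 9.26 × 10^4 ng/mL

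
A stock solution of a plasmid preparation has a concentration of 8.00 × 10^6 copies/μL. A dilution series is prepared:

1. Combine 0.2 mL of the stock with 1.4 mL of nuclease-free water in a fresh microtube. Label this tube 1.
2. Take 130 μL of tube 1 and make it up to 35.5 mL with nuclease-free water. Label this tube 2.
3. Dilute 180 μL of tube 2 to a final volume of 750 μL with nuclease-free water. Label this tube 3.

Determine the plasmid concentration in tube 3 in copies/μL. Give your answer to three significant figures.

879 copies/μL

Step 1: 0.2 mL + 1.4 mL = 1.6 mL total → factor 1.6/0.2 = 8
Step 2: 130 μL brought to 35.5 mL → factor 35500/130 = 273.08
Step 3: 180 μL brought to 750 μL → factor 750/180 = 4.1667
Overall dilution factor = 8 × 273.08 × 4.1667 = 9102.6
Final = 8.00 × 10^6 copies/μL / 9102.6 = 879 copies/μL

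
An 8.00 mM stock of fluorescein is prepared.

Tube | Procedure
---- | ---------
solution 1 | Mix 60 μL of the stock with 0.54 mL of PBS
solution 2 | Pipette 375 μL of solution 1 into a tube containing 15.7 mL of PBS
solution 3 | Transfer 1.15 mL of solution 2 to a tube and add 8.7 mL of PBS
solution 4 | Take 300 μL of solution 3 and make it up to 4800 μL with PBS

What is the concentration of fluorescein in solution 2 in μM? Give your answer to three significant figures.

18.7 μM

Step 1: 60 μL + 0.54 mL = 600 μL total → factor 600/60 = 10
Step 2: 375 μL + 15.7 mL = 16075 μL total → factor 16075/375 = 42.867
Dilution factor through solution 2 = 10 × 42.867 = 428.67
[solution 2] = 8.00 mM / 428.67 = 0.01866 mM = 18.7 μM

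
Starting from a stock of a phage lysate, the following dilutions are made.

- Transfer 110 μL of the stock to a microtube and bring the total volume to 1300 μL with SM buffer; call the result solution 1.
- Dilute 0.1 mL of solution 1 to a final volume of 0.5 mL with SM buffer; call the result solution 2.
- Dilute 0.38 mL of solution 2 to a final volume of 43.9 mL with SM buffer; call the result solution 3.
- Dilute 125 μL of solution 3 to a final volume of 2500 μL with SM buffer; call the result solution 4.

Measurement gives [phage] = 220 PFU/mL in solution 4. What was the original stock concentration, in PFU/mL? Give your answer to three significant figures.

3.00 × 10^7 PFU/mL

Step 1: 110 μL brought to 1300 μL → factor 1300/110 = 11.818
Step 2: 0.1 mL brought to 0.5 mL → factor 0.5/0.1 = 5
Step 3: 0.38 mL brought to 43.9 mL → factor 43.9/0.38 = 115.53
Step 4: 125 μL brought to 2500 μL → factor 2500/125 = 20
Overall dilution factor = 11.818 × 5 × 115.53 × 20 = 1.3653 × 10^5
Stock = 220 PFU/mL × 1.3653 × 10^5 = 3.00 × 10^7 PFU/mL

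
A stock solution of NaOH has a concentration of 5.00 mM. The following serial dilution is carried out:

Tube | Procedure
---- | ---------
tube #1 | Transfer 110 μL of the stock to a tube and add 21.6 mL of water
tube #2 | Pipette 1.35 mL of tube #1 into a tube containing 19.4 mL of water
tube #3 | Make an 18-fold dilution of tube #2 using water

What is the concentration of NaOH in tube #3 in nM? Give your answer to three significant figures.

91.6 nM

Step 1: 110 μL + 21.6 mL = 21710 μL total → factor 21710/110 = 197.36
Step 2: 1.35 mL + 19.4 mL = 20.75 mL total → factor 20.75/1.35 = 15.37
Step 3: 18-fold → factor 18
Overall dilution factor = 197.36 × 15.37 × 18 = 54604
Final = 5.00 mM / 54604 = 9.157 × 10^-5 mM = 91.6 nM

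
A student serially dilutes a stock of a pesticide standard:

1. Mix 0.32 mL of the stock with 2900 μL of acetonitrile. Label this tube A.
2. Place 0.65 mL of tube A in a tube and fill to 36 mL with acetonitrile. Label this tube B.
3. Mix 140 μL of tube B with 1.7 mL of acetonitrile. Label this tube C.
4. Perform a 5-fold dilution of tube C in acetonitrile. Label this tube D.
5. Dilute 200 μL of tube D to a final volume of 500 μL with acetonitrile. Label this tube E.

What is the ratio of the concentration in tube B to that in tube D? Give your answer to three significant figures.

Step 1: 0.32 mL + 2900 μL = 3.22 mL total → factor 3.22/0.32 = 10.062
Step 2: 0.65 mL brought to 36 mL → factor 36/0.65 = 55.385
Step 3: 140 μL + 1.7 mL = 1840 μL total → factor 1840/140 = 13.143
Step 4: 5-fold → factor 5
Dilution factor to tube B = 557.31; to tube D = 36623
[tube B]/[tube D] = (factor to tube D)/(factor to tube B) = 36623/557.31 = 65.7

65.7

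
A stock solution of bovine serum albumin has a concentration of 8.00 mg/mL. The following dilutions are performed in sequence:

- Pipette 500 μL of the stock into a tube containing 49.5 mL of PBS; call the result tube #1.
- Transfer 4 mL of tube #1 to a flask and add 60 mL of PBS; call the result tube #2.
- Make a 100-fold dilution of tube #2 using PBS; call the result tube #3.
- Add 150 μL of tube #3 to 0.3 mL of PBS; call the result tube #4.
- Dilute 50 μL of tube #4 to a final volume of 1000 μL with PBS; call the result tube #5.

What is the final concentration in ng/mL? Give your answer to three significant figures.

Step 1: 500 μL + 49.5 mL = 50000 μL total → factor 50000/500 = 100
Step 2: 4 mL + 60 mL = 64 mL total → factor 64/4 = 16
Step 3: 100-fold → factor 100
Step 4: 150 μL + 0.3 mL = 450 μL total → factor 450/150 = 3
Step 5: 50 μL brought to 1000 μL → factor 1000/50 = 20
Overall dilution factor = 100 × 16 × 100 × 3 × 20 = 9.6 × 10^6
Final = 8.00 mg/mL / 9.6 × 10^6 = 8.333 × 10^-7 mg/mL = 0.833 ng/mL

0.833 ng/mL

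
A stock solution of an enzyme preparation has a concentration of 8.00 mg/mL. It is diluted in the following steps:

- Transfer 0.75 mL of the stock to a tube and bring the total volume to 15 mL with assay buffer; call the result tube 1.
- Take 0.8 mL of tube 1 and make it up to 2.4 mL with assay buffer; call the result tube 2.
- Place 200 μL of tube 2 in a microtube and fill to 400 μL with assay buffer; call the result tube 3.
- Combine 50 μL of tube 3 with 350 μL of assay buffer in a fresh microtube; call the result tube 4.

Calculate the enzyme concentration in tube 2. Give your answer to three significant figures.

0.133 mg/mL

Step 1: 0.75 mL brought to 15 mL → factor 15/0.75 = 20
Step 2: 0.8 mL brought to 2.4 mL → factor 2.4/0.8 = 3
Dilution factor through tube 2 = 20 × 3 = 60
[tube 2] = 8.00 mg/mL / 60 = 0.133 mg/mL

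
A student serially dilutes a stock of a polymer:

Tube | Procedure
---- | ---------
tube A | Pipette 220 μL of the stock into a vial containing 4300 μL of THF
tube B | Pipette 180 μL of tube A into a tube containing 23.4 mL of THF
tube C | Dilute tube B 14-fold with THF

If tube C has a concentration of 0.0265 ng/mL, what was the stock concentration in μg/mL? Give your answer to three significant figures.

0.999 μg/mL

Step 1: 220 μL + 4300 μL = 4520 μL total → factor 4520/220 = 20.545
Step 2: 180 μL + 23.4 mL = 23580 μL total → factor 23580/180 = 131
Step 3: 14-fold → factor 14
Overall dilution factor = 20.545 × 131 × 14 = 37680
Stock = 0.0265 ng/mL × 37680 = 998.5 ng/mL = 0.999 μg/mL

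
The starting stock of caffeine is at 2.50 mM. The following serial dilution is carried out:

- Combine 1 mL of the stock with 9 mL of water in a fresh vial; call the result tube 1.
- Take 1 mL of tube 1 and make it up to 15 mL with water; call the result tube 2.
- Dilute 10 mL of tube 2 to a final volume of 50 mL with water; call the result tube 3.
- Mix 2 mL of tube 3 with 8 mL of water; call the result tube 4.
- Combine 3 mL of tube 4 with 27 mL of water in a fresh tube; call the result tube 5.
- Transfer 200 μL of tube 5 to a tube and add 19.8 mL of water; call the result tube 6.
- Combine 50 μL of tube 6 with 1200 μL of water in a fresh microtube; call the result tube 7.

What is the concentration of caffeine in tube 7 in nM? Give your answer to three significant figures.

Step 1: 1 mL + 9 mL = 10 mL total → factor 10/1 = 10
Step 2: 1 mL brought to 15 mL → factor 15/1 = 15
Step 3: 10 mL brought to 50 mL → factor 50/10 = 5
Step 4: 2 mL + 8 mL = 10 mL total → factor 10/2 = 5
Step 5: 3 mL + 27 mL = 30 mL total → factor 30/3 = 10
Step 6: 200 μL + 19.8 mL = 20000 μL total → factor 20000/200 = 100
Step 7: 50 μL + 1200 μL = 1250 μL total → factor 1250/50 = 25
Overall dilution factor = 10 × 15 × 5 × 5 × 10 × 100 × 25 = 9.375 × 10^7
Final = 2.50 mM / 9.375 × 10^7 = 2.667 × 10^-8 mM = 0.0267 nM

0.0267 nM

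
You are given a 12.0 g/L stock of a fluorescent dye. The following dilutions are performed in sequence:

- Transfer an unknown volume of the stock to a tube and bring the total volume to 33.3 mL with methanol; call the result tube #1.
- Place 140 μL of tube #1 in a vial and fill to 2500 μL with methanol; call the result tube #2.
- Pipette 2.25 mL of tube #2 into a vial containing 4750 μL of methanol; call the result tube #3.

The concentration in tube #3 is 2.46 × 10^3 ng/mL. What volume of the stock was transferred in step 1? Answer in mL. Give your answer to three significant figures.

0.379 mL

Step 1: v brought to 33.3 mL → factor = 33.3 mL/v
Step 2: 140 μL brought to 2500 μL → factor 2500/140 = 17.857
Step 3: 2.25 mL + 4750 μL = 7 mL total → factor 7/2.25 = 3.1111
Product of known-step factors = 55.556
Overall factor = 12.0 g/L / (2.46 × 10^3 ng/mL) = 4878
Step-1 factor = 4878 / 55.556 = 87.805
v = 33.3 mL / 87.805 = 0.379 mL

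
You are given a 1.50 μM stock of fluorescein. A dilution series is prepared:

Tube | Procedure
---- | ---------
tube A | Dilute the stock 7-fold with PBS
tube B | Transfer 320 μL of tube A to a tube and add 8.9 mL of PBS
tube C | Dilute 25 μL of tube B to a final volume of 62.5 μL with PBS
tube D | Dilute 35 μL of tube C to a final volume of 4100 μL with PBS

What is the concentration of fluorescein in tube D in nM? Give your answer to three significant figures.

Step 1: 7-fold → factor 7
Step 2: 320 μL + 8.9 mL = 9220 μL total → factor 9220/320 = 28.812
Step 3: 25 μL brought to 62.5 μL → factor 62.5/25 = 2.5
Step 4: 35 μL brought to 4100 μL → factor 4100/35 = 117.14
Overall dilution factor = 7 × 28.812 × 2.5 × 117.14 = 59066
Final = 1.50 μM / 59066 = 2.540 × 10^-5 μM = 0.0254 nM

0.0254 nM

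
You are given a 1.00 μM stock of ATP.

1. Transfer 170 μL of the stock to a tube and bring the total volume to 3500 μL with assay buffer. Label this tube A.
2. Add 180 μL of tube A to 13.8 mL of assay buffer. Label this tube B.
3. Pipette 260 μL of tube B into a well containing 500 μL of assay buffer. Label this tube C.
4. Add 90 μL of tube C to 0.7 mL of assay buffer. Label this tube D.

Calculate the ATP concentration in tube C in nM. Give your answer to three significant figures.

0.214 nM

Step 1: 170 μL brought to 3500 μL → factor 3500/170 = 20.588
Step 2: 180 μL + 13.8 mL = 13980 μL total → factor 13980/180 = 77.667
Step 3: 260 μL + 500 μL = 760 μL total → factor 760/260 = 2.9231
Dilution factor through tube C = 20.588 × 77.667 × 2.9231 = 4674.1
[tube C] = 1.00 μM / 4674.1 = 0.0002139 μM = 0.214 nM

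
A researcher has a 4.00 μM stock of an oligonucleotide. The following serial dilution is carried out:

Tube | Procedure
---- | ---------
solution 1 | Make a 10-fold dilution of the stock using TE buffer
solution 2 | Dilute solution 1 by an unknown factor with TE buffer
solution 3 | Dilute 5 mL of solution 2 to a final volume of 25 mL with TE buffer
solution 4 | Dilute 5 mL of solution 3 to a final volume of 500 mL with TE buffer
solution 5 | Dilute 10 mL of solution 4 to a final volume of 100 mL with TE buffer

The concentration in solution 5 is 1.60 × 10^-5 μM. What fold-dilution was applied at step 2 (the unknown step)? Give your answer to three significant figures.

5.00-fold

Step 1: 10-fold → factor 10
Step 2: unknown factor x
Step 3: 5 mL brought to 25 mL → factor 25/5 = 5
Step 4: 5 mL brought to 500 mL → factor 500/5 = 100
Step 5: 10 mL brought to 100 mL → factor 100/10 = 10
Product of known-step factors = 50000
Overall factor = 4.00 μM / (1.60 × 10^-5 μM) = 2.5 × 10^5
x = 2.5 × 10^5 / 50000 = 5.00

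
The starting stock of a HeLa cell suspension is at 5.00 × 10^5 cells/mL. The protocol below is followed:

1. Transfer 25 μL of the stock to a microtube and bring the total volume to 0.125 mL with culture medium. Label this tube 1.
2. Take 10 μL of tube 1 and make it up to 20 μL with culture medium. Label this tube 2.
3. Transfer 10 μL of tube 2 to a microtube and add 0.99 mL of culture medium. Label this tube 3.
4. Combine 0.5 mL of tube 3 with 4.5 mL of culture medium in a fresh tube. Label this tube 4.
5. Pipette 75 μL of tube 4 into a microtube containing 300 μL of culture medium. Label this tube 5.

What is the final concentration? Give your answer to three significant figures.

Step 1: 25 μL brought to 0.125 mL → factor 125/25 = 5
Step 2: 10 μL brought to 20 μL → factor 20/10 = 2
Step 3: 10 μL + 0.99 mL = 1000 μL total → factor 1000/10 = 100
Step 4: 0.5 mL + 4.5 mL = 5 mL total → factor 5/0.5 = 10
Step 5: 75 μL + 300 μL = 375 μL total → factor 375/75 = 5
Overall dilution factor = 5 × 2 × 100 × 10 × 5 = 50000
Final = 5.00 × 10^5 cells/mL / 50000 = 10.0 cells/mL

10.0 cells/mL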